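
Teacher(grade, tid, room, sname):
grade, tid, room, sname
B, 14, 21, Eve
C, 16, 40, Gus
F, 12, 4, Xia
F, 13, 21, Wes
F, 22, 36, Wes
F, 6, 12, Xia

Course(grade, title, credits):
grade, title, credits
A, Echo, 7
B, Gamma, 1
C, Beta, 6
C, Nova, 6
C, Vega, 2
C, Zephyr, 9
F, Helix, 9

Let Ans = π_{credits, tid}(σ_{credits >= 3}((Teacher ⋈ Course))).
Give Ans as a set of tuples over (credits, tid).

{(6, 16), (9, 12), (9, 13), (9, 16), (9, 22), (9, 6)}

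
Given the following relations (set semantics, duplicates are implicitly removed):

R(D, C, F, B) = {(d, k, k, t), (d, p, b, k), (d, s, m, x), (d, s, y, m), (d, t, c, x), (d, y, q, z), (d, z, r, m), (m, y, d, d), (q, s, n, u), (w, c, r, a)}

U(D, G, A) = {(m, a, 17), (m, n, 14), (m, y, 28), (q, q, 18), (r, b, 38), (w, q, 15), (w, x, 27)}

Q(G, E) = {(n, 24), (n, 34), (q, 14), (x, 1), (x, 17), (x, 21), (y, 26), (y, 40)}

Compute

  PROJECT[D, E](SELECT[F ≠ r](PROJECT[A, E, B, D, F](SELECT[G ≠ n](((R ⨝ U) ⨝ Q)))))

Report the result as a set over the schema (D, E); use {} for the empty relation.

{(m, 26), (m, 40), (q, 14)}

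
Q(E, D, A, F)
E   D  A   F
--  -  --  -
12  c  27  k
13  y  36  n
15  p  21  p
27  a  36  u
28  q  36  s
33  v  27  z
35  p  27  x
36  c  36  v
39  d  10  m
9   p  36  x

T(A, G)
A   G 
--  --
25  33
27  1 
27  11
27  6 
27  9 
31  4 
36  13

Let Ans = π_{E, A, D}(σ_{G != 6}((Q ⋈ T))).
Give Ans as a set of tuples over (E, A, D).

Joining Q and T on A yields {(12, c, 27, k, 1), (12, c, 27, k, 11), (12, c, 27, k, 6), (12, c, 27, k, 9), (13, y, 36, n, 13), (27, a, 36, u, 13), (28, q, 36, s, 13), (33, v, 27, z, 1), (33, v, 27, z, 11), (33, v, 27, z, 6), (33, v, 27, z, 9), (35, p, 27, x, 1), (35, p, 27, x, 11), (35, p, 27, x, 6), (35, p, 27, x, 9), (36, c, 36, v, 13), (9, p, 36, x, 13)}.
Apply σ_{G != 6}; surviving tuples: {(12, c, 27, k, 1), (12, c, 27, k, 11), (12, c, 27, k, 9), (13, y, 36, n, 13), (27, a, 36, u, 13), (28, q, 36, s, 13), (33, v, 27, z, 1), (33, v, 27, z, 11), (33, v, 27, z, 9), (35, p, 27, x, 1), (35, p, 27, x, 11), (35, p, 27, x, 9), (36, c, 36, v, 13), (9, p, 36, x, 13)}
Projecting to E, A, D (6 duplicate(s) eliminated): {(12, 27, c), (13, 36, y), (27, 36, a), (28, 36, q), (33, 27, v), (35, 27, p), (36, 36, c), (9, 36, p)}

{(12, 27, c), (13, 36, y), (27, 36, a), (28, 36, q), (33, 27, v), (35, 27, p), (36, 36, c), (9, 36, p)}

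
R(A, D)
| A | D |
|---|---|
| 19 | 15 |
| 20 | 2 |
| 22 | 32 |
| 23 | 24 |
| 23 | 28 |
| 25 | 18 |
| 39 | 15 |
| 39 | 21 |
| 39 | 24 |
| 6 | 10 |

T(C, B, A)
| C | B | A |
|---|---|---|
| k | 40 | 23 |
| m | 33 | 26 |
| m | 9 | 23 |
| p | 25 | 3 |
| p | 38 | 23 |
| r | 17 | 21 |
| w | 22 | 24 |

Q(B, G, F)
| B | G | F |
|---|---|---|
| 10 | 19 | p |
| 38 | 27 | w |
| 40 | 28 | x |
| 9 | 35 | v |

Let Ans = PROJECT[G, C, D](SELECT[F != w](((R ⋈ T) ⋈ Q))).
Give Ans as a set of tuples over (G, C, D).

R ⋈ T (natural join on A): {(23, 24, k, 40), (23, 24, m, 9), (23, 24, p, 38), (23, 28, k, 40), (23, 28, m, 9), (23, 28, p, 38)}
(R ⋈ T) ⋈ Q (natural join on B): {(23, 24, k, 40, 28, x), (23, 24, m, 9, 35, v), (23, 24, p, 38, 27, w), (23, 28, k, 40, 28, x), (23, 28, m, 9, 35, v), (23, 28, p, 38, 27, w)}
Filtering on F != w leaves {(23, 24, k, 40, 28, x), (23, 24, m, 9, 35, v), (23, 28, k, 40, 28, x), (23, 28, m, 9, 35, v)}.
π[G, C, D]: project onto (G, C, D) → {(28, k, 24), (28, k, 28), (35, m, 24), (35, m, 28)}

{(28, k, 24), (28, k, 28), (35, m, 24), (35, m, 28)}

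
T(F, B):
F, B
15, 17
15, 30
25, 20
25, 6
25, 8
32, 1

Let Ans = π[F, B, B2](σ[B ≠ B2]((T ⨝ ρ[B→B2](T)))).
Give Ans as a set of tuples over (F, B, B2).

ρ[B→B2]: schema becomes (F, B2); tuples unchanged.
T ⋈ ρ[B→B2](T) (natural join on F): {(15, 17, 17), (15, 17, 30), (15, 30, 17), (15, 30, 30), (25, 20, 20), (25, 20, 6), (25, 20, 8), (25, 6, 20), (25, 6, 6), (25, 6, 8), (25, 8, 20), (25, 8, 6), (25, 8, 8), (32, 1, 1)}
σ[B ≠ B2]: keep tuples satisfying B ≠ B2 → {(15, 17, 30), (15, 30, 17), (25, 20, 6), (25, 20, 8), (25, 6, 20), (25, 6, 8), (25, 8, 20), (25, 8, 6)}
Keep only column(s) F, B, B2: {(15, 17, 30), (15, 30, 17), (25, 20, 6), (25, 20, 8), (25, 6, 20), (25, 6, 8), (25, 8, 20), (25, 8, 6)}

{(15, 17, 30), (15, 30, 17), (25, 20, 6), (25, 20, 8), (25, 6, 20), (25, 6, 8), (25, 8, 20), (25, 8, 6)}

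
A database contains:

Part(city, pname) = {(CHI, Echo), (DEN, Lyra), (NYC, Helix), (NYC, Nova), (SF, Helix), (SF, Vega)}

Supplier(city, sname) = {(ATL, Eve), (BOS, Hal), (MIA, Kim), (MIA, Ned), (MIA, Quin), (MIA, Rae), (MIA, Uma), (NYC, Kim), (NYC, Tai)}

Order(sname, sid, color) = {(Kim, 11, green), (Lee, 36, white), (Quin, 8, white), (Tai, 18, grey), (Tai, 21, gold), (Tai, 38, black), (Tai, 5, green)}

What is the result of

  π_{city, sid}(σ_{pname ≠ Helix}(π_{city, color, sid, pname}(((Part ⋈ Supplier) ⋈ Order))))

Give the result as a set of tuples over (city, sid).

{(NYC, 11), (NYC, 18), (NYC, 21), (NYC, 38), (NYC, 5)}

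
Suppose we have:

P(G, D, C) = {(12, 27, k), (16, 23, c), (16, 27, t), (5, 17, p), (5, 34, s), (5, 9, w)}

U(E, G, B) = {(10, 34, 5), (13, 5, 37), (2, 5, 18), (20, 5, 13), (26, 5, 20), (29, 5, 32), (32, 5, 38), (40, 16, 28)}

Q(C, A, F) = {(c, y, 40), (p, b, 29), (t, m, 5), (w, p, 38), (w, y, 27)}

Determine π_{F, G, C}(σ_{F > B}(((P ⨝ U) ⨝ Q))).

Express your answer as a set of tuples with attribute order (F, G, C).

{(27, 5, w), (29, 5, p), (38, 5, w), (40, 16, c)}

Natural join on G: {(16, 23, c, 40, 28), (16, 27, t, 40, 28), (5, 17, p, 13, 37), (5, 17, p, 2, 18), (5, 17, p, 20, 13), (5, 17, p, 26, 20), (5, 17, p, 29, 32), (5, 17, p, 32, 38), (5, 34, s, 13, 37), (5, 34, s, 2, 18), (5, 34, s, 20, 13), (5, 34, s, 26, 20), (5, 34, s, 29, 32), (5, 34, s, 32, 38), (5, 9, w, 13, 37), (5, 9, w, 2, 18), (5, 9, w, 20, 13), (5, 9, w, 26, 20), (5, 9, w, 29, 32), (5, 9, w, 32, 38)}
Natural join on C: {(16, 23, c, 40, 28, y, 40), (16, 27, t, 40, 28, m, 5), (5, 17, p, 13, 37, b, 29), (5, 17, p, 2, 18, b, 29), (5, 17, p, 20, 13, b, 29), (5, 17, p, 26, 20, b, 29), (5, 17, p, 29, 32, b, 29), (5, 17, p, 32, 38, b, 29), (5, 9, w, 13, 37, p, 38), (5, 9, w, 13, 37, y, 27), (5, 9, w, 2, 18, p, 38), (5, 9, w, 2, 18, y, 27), (5, 9, w, 20, 13, p, 38), (5, 9, w, 20, 13, y, 27), (5, 9, w, 26, 20, p, 38), (5, 9, w, 26, 20, y, 27), (5, 9, w, 29, 32, p, 38), (5, 9, w, 29, 32, y, 27), (5, 9, w, 32, 38, p, 38), (5, 9, w, 32, 38, y, 27)}
σ[F > B]: keep tuples satisfying F > B → {(16, 23, c, 40, 28, y, 40), (5, 17, p, 2, 18, b, 29), (5, 17, p, 20, 13, b, 29), (5, 17, p, 26, 20, b, 29), (5, 9, w, 13, 37, p, 38), (5, 9, w, 2, 18, p, 38), (5, 9, w, 2, 18, y, 27), (5, 9, w, 20, 13, p, 38), (5, 9, w, 20, 13, y, 27), (5, 9, w, 26, 20, p, 38), (5, 9, w, 26, 20, y, 27), (5, 9, w, 29, 32, p, 38)}
π_{F, G, C} gives {(27, 5, w), (29, 5, p), (38, 5, w), (40, 16, c)} (8 duplicate(s) eliminated).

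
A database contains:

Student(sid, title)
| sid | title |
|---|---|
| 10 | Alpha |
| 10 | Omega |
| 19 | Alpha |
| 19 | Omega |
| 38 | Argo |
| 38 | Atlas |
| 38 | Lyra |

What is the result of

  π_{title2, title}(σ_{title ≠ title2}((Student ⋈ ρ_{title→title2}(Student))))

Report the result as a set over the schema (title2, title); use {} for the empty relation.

{(Alpha, Omega), (Argo, Atlas), (Argo, Lyra), (Atlas, Argo), (Atlas, Lyra), (Lyra, Argo), (Lyra, Atlas), (Omega, Alpha)}

ρ[title→title2]: schema becomes (sid, title2); tuples unchanged.
Joining Student and ρ_{title→title2}(Student) on sid yields {(10, Alpha, Alpha), (10, Alpha, Omega), (10, Omega, Alpha), (10, Omega, Omega), (19, Alpha, Alpha), (19, Alpha, Omega), (19, Omega, Alpha), (19, Omega, Omega), (38, Argo, Argo), (38, Argo, Atlas), (38, Argo, Lyra), (38, Atlas, Argo), (38, Atlas, Atlas), (38, Atlas, Lyra), (38, Lyra, Argo), (38, Lyra, Atlas), (38, Lyra, Lyra)}.
Apply σ_{title ≠ title2}; surviving tuples: {(10, Alpha, Omega), (10, Omega, Alpha), (19, Alpha, Omega), (19, Omega, Alpha), (38, Argo, Atlas), (38, Argo, Lyra), (38, Atlas, Argo), (38, Atlas, Lyra), (38, Lyra, Argo), (38, Lyra, Atlas)}
Projecting to title2, title (2 duplicate(s) eliminated): {(Alpha, Omega), (Argo, Atlas), (Argo, Lyra), (Atlas, Argo), (Atlas, Lyra), (Lyra, Argo), (Lyra, Atlas), (Omega, Alpha)}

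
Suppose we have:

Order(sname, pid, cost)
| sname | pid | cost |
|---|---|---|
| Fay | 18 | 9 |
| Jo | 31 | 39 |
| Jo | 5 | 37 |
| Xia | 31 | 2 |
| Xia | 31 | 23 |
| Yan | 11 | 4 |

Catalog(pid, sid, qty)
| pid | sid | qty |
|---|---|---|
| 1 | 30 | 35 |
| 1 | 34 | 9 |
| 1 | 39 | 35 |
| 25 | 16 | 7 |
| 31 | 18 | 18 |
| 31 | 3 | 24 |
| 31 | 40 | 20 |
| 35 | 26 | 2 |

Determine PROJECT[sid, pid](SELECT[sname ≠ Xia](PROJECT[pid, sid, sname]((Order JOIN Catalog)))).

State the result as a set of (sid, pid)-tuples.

Joining Order and Catalog on pid yields {(Jo, 31, 39, 18, 18), (Jo, 31, 39, 3, 24), (Jo, 31, 39, 40, 20), (Xia, 31, 2, 18, 18), (Xia, 31, 2, 3, 24), (Xia, 31, 2, 40, 20), (Xia, 31, 23, 18, 18), (Xia, 31, 23, 3, 24), (Xia, 31, 23, 40, 20)}.
π_{pid, sid, sname} gives {(31, 18, Jo), (31, 18, Xia), (31, 3, Jo), (31, 3, Xia), (31, 40, Jo), (31, 40, Xia)} (3 duplicate(s) eliminated).
Selection sname ≠ Xia: {(31, 18, Jo), (31, 3, Jo), (31, 40, Jo)}
π_{sid, pid} gives {(18, 31), (3, 31), (40, 31)}.

{(18, 31), (3, 31), (40, 31)}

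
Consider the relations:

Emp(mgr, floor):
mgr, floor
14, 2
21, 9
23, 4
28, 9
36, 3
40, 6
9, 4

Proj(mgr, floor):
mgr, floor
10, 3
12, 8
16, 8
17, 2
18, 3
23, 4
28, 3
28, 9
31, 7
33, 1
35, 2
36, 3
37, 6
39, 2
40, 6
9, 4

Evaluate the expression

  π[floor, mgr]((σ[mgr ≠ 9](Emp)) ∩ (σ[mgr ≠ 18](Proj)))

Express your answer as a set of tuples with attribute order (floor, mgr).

{(3, 36), (4, 23), (6, 40), (9, 28)}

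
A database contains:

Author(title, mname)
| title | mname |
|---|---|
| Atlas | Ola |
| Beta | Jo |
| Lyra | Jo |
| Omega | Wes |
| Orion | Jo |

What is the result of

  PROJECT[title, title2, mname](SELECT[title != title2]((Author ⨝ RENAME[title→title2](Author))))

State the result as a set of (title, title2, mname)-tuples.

{(Beta, Lyra, Jo), (Beta, Orion, Jo), (Lyra, Beta, Jo), (Lyra, Orion, Jo), (Orion, Beta, Jo), (Orion, Lyra, Jo)}

ρ[title→title2]: schema becomes (title2, mname); tuples unchanged.
Author ⋈ RENAME[title→title2](Author) (natural join on mname): {(Atlas, Ola, Atlas), (Beta, Jo, Beta), (Beta, Jo, Lyra), (Beta, Jo, Orion), (Lyra, Jo, Beta), (Lyra, Jo, Lyra), (Lyra, Jo, Orion), (Omega, Wes, Omega), (Orion, Jo, Beta), (Orion, Jo, Lyra), (Orion, Jo, Orion)}
Apply σ_{title != title2}; surviving tuples: {(Beta, Jo, Lyra), (Beta, Jo, Orion), (Lyra, Jo, Beta), (Lyra, Jo, Orion), (Orion, Jo, Beta), (Orion, Jo, Lyra)}
π[title, title2, mname]: project onto (title, title2, mname) → {(Beta, Lyra, Jo), (Beta, Orion, Jo), (Lyra, Beta, Jo), (Lyra, Orion, Jo), (Orion, Beta, Jo), (Orion, Lyra, Jo)}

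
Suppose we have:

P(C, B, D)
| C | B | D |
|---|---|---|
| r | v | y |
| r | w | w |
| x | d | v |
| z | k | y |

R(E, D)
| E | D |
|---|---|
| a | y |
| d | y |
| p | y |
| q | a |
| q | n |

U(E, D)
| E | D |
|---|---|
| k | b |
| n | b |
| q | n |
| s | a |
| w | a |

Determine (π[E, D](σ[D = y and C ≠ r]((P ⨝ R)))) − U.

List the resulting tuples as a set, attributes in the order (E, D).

Joining P and R on D yields {(r, v, y, a), (r, v, y, d), (r, v, y, p), (z, k, y, a), (z, k, y, d), (z, k, y, p)}.
Selection D = y and C ≠ r: {(z, k, y, a), (z, k, y, d), (z, k, y, p)}
π_{E, D} gives {(a, y), (d, y), (p, y)}.
Taking the difference: {(a, y), (d, y), (p, y)}

{(a, y), (d, y), (p, y)}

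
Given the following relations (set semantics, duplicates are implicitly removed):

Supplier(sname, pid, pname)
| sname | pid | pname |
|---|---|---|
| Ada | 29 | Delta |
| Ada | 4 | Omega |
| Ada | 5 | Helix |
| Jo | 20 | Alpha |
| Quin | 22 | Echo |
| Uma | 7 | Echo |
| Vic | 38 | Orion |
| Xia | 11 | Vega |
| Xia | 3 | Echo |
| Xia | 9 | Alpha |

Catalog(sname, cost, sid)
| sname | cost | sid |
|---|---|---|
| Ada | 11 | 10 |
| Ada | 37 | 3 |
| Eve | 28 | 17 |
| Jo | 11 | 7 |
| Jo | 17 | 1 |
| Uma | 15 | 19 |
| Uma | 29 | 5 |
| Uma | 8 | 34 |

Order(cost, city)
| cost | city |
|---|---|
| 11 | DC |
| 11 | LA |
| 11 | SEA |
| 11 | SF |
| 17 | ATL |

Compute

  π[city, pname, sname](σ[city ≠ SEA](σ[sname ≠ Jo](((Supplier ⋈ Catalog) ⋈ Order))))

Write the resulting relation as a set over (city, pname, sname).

Natural join on sname: {(Ada, 29, Delta, 11, 10), (Ada, 29, Delta, 37, 3), (Ada, 4, Omega, 11, 10), (Ada, 4, Omega, 37, 3), (Ada, 5, Helix, 11, 10), (Ada, 5, Helix, 37, 3), (Jo, 20, Alpha, 11, 7), (Jo, 20, Alpha, 17, 1), (Uma, 7, Echo, 15, 19), (Uma, 7, Echo, 29, 5), (Uma, 7, Echo, 8, 34)}
Natural join on cost: {(Ada, 29, Delta, 11, 10, DC), (Ada, 29, Delta, 11, 10, LA), (Ada, 29, Delta, 11, 10, SEA), (Ada, 29, Delta, 11, 10, SF), (Ada, 4, Omega, 11, 10, DC), (Ada, 4, Omega, 11, 10, LA), (Ada, 4, Omega, 11, 10, SEA), (Ada, 4, Omega, 11, 10, SF), (Ada, 5, Helix, 11, 10, DC), (Ada, 5, Helix, 11, 10, LA), (Ada, 5, Helix, 11, 10, SEA), (Ada, 5, Helix, 11, 10, SF), (Jo, 20, Alpha, 11, 7, DC), (Jo, 20, Alpha, 11, 7, LA), (Jo, 20, Alpha, 11, 7, SEA), (Jo, 20, Alpha, 11, 7, SF), (Jo, 20, Alpha, 17, 1, ATL)}
Selection sname ≠ Jo: {(Ada, 29, Delta, 11, 10, DC), (Ada, 29, Delta, 11, 10, LA), (Ada, 29, Delta, 11, 10, SEA), (Ada, 29, Delta, 11, 10, SF), (Ada, 4, Omega, 11, 10, DC), (Ada, 4, Omega, 11, 10, LA), (Ada, 4, Omega, 11, 10, SEA), (Ada, 4, Omega, 11, 10, SF), (Ada, 5, Helix, 11, 10, DC), (Ada, 5, Helix, 11, 10, LA), (Ada, 5, Helix, 11, 10, SEA), (Ada, 5, Helix, 11, 10, SF)}
Selection city ≠ SEA: {(Ada, 29, Delta, 11, 10, DC), (Ada, 29, Delta, 11, 10, LA), (Ada, 29, Delta, 11, 10, SF), (Ada, 4, Omega, 11, 10, DC), (Ada, 4, Omega, 11, 10, LA), (Ada, 4, Omega, 11, 10, SF), (Ada, 5, Helix, 11, 10, DC), (Ada, 5, Helix, 11, 10, LA), (Ada, 5, Helix, 11, 10, SF)}
Keep only column(s) city, pname, sname: {(DC, Delta, Ada), (DC, Helix, Ada), (DC, Omega, Ada), (LA, Delta, Ada), (LA, Helix, Ada), (LA, Omega, Ada), (SF, Delta, Ada), (SF, Helix, Ada), (SF, Omega, Ada)}

{(DC, Delta, Ada), (DC, Helix, Ada), (DC, Omega, Ada), (LA, Delta, Ada), (LA, Helix, Ada), (LA, Omega, Ada), (SF, Delta, Ada), (SF, Helix, Ada), (SF, Omega, Ada)}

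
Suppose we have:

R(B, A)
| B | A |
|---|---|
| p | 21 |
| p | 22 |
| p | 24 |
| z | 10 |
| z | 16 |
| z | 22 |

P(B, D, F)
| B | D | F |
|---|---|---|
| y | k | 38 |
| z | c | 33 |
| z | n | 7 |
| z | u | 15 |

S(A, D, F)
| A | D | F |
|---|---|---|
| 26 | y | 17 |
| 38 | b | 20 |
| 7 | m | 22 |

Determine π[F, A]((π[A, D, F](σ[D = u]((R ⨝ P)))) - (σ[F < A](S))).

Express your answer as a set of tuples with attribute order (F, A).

{(15, 10), (15, 16), (15, 22)}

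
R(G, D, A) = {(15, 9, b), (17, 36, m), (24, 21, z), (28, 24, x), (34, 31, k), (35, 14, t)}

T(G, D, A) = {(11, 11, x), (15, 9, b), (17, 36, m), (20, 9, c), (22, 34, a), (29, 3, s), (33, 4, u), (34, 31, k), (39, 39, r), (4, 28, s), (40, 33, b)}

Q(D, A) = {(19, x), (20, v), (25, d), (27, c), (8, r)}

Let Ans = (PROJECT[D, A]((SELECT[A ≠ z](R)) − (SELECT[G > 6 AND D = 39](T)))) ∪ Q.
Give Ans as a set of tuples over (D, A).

{(14, t), (19, x), (20, v), (24, x), (25, d), (27, c), (31, k), (36, m), (8, r), (9, b)}

σ[A ≠ z]: keep tuples satisfying A ≠ z → {(15, 9, b), (17, 36, m), (28, 24, x), (34, 31, k), (35, 14, t)}
σ[G > 6 AND D = 39]: keep tuples satisfying G > 6 AND D = 39 → {(39, 39, r)}
Difference: {(15, 9, b), (17, 36, m), (28, 24, x), (34, 31, k), (35, 14, t)} with {(39, 39, r)} → {(15, 9, b), (17, 36, m), (28, 24, x), (34, 31, k), (35, 14, t)}
Keep only column(s) D, A: {(14, t), (24, x), (31, k), (36, m), (9, b)}
Union: {(14, t), (24, x), (31, k), (36, m), (9, b)} with {(19, x), (20, v), (25, d), (27, c), (8, r)} → {(14, t), (19, x), (20, v), (24, x), (25, d), (27, c), (31, k), (36, m), (8, r), (9, b)}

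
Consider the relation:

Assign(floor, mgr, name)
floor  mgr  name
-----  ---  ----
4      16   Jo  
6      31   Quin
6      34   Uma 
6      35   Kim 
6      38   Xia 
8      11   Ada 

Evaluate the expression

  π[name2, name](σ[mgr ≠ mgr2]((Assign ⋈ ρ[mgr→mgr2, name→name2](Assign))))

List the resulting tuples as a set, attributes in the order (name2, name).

{(Kim, Quin), (Kim, Uma), (Kim, Xia), (Quin, Kim), (Quin, Uma), (Quin, Xia), (Uma, Kim), (Uma, Quin), (Uma, Xia), (Xia, Kim), (Xia, Quin), (Xia, Uma)}

ρ[mgr→mgr2, name→name2]: schema becomes (floor, mgr2, name2); tuples unchanged.
Assign ⋈ ρ[mgr→mgr2, name→name2](Assign) (natural join on floor): {(4, 16, Jo, 16, Jo), (6, 31, Quin, 31, Quin), (6, 31, Quin, 34, Uma), (6, 31, Quin, 35, Kim), (6, 31, Quin, 38, Xia), (6, 34, Uma, 31, Quin), (6, 34, Uma, 34, Uma), (6, 34, Uma, 35, Kim), (6, 34, Uma, 38, Xia), (6, 35, Kim, 31, Quin), (6, 35, Kim, 34, Uma), (6, 35, Kim, 35, Kim), (6, 35, Kim, 38, Xia), (6, 38, Xia, 31, Quin), (6, 38, Xia, 34, Uma), (6, 38, Xia, 35, Kim), (6, 38, Xia, 38, Xia), (8, 11, Ada, 11, Ada)}
σ[mgr ≠ mgr2]: keep tuples satisfying mgr ≠ mgr2 → {(6, 31, Quin, 34, Uma), (6, 31, Quin, 35, Kim), (6, 31, Quin, 38, Xia), (6, 34, Uma, 31, Quin), (6, 34, Uma, 35, Kim), (6, 34, Uma, 38, Xia), (6, 35, Kim, 31, Quin), (6, 35, Kim, 34, Uma), (6, 35, Kim, 38, Xia), (6, 38, Xia, 31, Quin), (6, 38, Xia, 34, Uma), (6, 38, Xia, 35, Kim)}
π_{name2, name} gives {(Kim, Quin), (Kim, Uma), (Kim, Xia), (Quin, Kim), (Quin, Uma), (Quin, Xia), (Uma, Kim), (Uma, Quin), (Uma, Xia), (Xia, Kim), (Xia, Quin), (Xia, Uma)}.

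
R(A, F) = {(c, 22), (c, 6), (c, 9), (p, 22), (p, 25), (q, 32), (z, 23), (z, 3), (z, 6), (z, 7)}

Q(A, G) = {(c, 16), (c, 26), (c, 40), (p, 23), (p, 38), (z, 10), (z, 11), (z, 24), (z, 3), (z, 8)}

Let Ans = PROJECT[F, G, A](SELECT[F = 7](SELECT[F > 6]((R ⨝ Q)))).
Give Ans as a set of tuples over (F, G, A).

Joining R and Q on A yields {(c, 22, 16), (c, 22, 26), (c, 22, 40), (c, 6, 16), (c, 6, 26), (c, 6, 40), (c, 9, 16), (c, 9, 26), (c, 9, 40), (p, 22, 23), (p, 22, 38), (p, 25, 23), (p, 25, 38), (z, 23, 10), (z, 23, 11), (z, 23, 24), (z, 23, 3), (z, 23, 8), (z, 3, 10), (z, 3, 11), (z, 3, 24), (z, 3, 3), (z, 3, 8), (z, 6, 10), (z, 6, 11), (z, 6, 24), (z, 6, 3), (z, 6, 8), (z, 7, 10), (z, 7, 11), (z, 7, 24), (z, 7, 3), (z, 7, 8)}.
Filtering on F > 6 leaves {(c, 22, 16), (c, 22, 26), (c, 22, 40), (c, 9, 16), (c, 9, 26), (c, 9, 40), (p, 22, 23), (p, 22, 38), (p, 25, 23), (p, 25, 38), (z, 23, 10), (z, 23, 11), (z, 23, 24), (z, 23, 3), (z, 23, 8), (z, 7, 10), (z, 7, 11), (z, 7, 24), (z, 7, 3), (z, 7, 8)}.
Filtering on F = 7 leaves {(z, 7, 10), (z, 7, 11), (z, 7, 24), (z, 7, 3), (z, 7, 8)}.
Projecting to F, G, A: {(7, 10, z), (7, 11, z), (7, 24, z), (7, 3, z), (7, 8, z)}

{(7, 10, z), (7, 11, z), (7, 24, z), (7, 3, z), (7, 8, z)}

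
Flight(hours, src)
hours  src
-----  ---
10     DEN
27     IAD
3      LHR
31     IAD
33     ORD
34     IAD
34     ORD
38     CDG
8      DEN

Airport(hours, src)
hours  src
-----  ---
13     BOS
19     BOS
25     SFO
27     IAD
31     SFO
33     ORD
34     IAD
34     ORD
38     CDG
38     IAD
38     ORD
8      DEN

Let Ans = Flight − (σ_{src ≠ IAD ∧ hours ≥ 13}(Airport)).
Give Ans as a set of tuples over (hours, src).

{(10, DEN), (27, IAD), (3, LHR), (31, IAD), (34, IAD), (8, DEN)}

Filtering on src ≠ IAD ∧ hours ≥ 13 leaves {(13, BOS), (19, BOS), (25, SFO), (31, SFO), (33, ORD), (34, ORD), (38, CDG), (38, ORD)}.
Difference: {(10, DEN), (27, IAD), (3, LHR), (31, IAD), (33, ORD), (34, IAD), (34, ORD), (38, CDG), (8, DEN)} with {(13, BOS), (19, BOS), (25, SFO), (31, SFO), (33, ORD), (34, ORD), (38, CDG), (38, ORD)} → {(10, DEN), (27, IAD), (3, LHR), (31, IAD), (34, IAD), (8, DEN)}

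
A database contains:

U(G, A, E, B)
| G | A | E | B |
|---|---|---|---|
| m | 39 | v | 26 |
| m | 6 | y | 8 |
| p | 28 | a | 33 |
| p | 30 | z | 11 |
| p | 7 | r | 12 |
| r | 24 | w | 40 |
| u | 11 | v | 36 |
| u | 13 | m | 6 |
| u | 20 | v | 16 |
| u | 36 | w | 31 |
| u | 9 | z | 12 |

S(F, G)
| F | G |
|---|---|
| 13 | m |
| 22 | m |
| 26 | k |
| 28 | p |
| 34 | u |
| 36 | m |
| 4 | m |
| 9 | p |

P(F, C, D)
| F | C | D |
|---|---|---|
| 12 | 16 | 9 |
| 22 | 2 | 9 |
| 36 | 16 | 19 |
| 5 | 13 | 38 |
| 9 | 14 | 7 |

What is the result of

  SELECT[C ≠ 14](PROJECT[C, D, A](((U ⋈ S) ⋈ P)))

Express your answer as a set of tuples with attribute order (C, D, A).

Joining U and S on G yields {(m, 39, v, 26, 13), (m, 39, v, 26, 22), (m, 39, v, 26, 36), (m, 39, v, 26, 4), (m, 6, y, 8, 13), (m, 6, y, 8, 22), (m, 6, y, 8, 36), (m, 6, y, 8, 4), (p, 28, a, 33, 28), (p, 28, a, 33, 9), (p, 30, z, 11, 28), (p, 30, z, 11, 9), (p, 7, r, 12, 28), (p, 7, r, 12, 9), (u, 11, v, 36, 34), (u, 13, m, 6, 34), (u, 20, v, 16, 34), (u, 36, w, 31, 34), (u, 9, z, 12, 34)}.
Joining (U ⋈ S) and P on F yields {(m, 39, v, 26, 22, 2, 9), (m, 39, v, 26, 36, 16, 19), (m, 6, y, 8, 22, 2, 9), (m, 6, y, 8, 36, 16, 19), (p, 28, a, 33, 9, 14, 7), (p, 30, z, 11, 9, 14, 7), (p, 7, r, 12, 9, 14, 7)}.
Projecting to C, D, A: {(14, 7, 28), (14, 7, 30), (14, 7, 7), (16, 19, 39), (16, 19, 6), (2, 9, 39), (2, 9, 6)}
σ[C ≠ 14]: keep tuples satisfying C ≠ 14 → {(16, 19, 39), (16, 19, 6), (2, 9, 39), (2, 9, 6)}

{(16, 19, 39), (16, 19, 6), (2, 9, 39), (2, 9, 6)}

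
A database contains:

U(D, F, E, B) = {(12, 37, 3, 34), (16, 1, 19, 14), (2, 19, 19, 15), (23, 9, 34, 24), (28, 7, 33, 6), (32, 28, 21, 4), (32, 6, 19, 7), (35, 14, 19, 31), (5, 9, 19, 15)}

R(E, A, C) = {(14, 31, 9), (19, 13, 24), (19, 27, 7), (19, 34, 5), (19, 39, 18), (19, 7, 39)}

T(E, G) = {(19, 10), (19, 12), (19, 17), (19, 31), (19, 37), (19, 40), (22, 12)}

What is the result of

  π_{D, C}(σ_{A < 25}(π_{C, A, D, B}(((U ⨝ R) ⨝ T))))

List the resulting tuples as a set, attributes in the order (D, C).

{(16, 24), (16, 39), (2, 24), (2, 39), (32, 24), (32, 39), (35, 24), (35, 39), (5, 24), (5, 39)}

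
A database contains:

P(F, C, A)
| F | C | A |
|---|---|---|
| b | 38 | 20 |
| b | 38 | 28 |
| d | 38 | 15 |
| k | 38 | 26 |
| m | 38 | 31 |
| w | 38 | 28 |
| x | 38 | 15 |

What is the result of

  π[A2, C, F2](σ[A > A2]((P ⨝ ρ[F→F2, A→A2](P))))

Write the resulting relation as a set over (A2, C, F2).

{(15, 38, d), (15, 38, x), (20, 38, b), (26, 38, k), (28, 38, b), (28, 38, w)}

ρ[F→F2, A→A2]: schema becomes (F2, C, A2); tuples unchanged.
Joining P and ρ[F→F2, A→A2](P) on C yields {(b, 38, 20, b, 20), (b, 38, 20, b, 28), (b, 38, 20, d, 15), (b, 38, 20, k, 26), (b, 38, 20, m, 31), (b, 38, 20, w, 28), (b, 38, 20, x, 15), (b, 38, 28, b, 20), (b, 38, 28, b, 28), (b, 38, 28, d, 15), (b, 38, 28, k, 26), (b, 38, 28, m, 31), (b, 38, 28, w, 28), (b, 38, 28, x, 15), (d, 38, 15, b, 20), (d, 38, 15, b, 28), (d, 38, 15, d, 15), (d, 38, 15, k, 26), (d, 38, 15, m, 31), (d, 38, 15, w, 28), (d, 38, 15, x, 15), (k, 38, 26, b, 20), (k, 38, 26, b, 28), (k, 38, 26, d, 15), (k, 38, 26, k, 26), (k, 38, 26, m, 31), (k, 38, 26, w, 28), (k, 38, 26, x, 15), (m, 38, 31, b, 20), (m, 38, 31, b, 28), (m, 38, 31, d, 15), (m, 38, 31, k, 26), (m, 38, 31, m, 31), (m, 38, 31, w, 28), (m, 38, 31, x, 15), (w, 38, 28, b, 20), (w, 38, 28, b, 28), (w, 38, 28, d, 15), (w, 38, 28, k, 26), (w, 38, 28, m, 31), (w, 38, 28, w, 28), (w, 38, 28, x, 15), (x, 38, 15, b, 20), (x, 38, 15, b, 28), (x, 38, 15, d, 15), (x, 38, 15, k, 26), (x, 38, 15, m, 31), (x, 38, 15, w, 28), (x, 38, 15, x, 15)}.
Filtering on A > A2 leaves {(b, 38, 20, d, 15), (b, 38, 20, x, 15), (b, 38, 28, b, 20), (b, 38, 28, d, 15), (b, 38, 28, k, 26), (b, 38, 28, x, 15), (k, 38, 26, b, 20), (k, 38, 26, d, 15), (k, 38, 26, x, 15), (m, 38, 31, b, 20), (m, 38, 31, b, 28), (m, 38, 31, d, 15), (m, 38, 31, k, 26), (m, 38, 31, w, 28), (m, 38, 31, x, 15), (w, 38, 28, b, 20), (w, 38, 28, d, 15), (w, 38, 28, k, 26), (w, 38, 28, x, 15)}.
π[A2, C, F2]: project onto (A2, C, F2) (13 duplicate(s) eliminated) → {(15, 38, d), (15, 38, x), (20, 38, b), (26, 38, k), (28, 38, b), (28, 38, w)}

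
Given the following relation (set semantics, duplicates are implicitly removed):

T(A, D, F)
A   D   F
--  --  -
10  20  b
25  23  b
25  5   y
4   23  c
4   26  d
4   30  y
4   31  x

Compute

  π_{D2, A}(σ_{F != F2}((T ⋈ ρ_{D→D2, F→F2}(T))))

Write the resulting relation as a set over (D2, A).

ρ[D→D2, F→F2]: schema becomes (A, D2, F2); tuples unchanged.
T ⋈ ρ_{D→D2, F→F2}(T) (natural join on A): {(10, 20, b, 20, b), (25, 23, b, 23, b), (25, 23, b, 5, y), (25, 5, y, 23, b), (25, 5, y, 5, y), (4, 23, c, 23, c), (4, 23, c, 26, d), (4, 23, c, 30, y), (4, 23, c, 31, x), (4, 26, d, 23, c), (4, 26, d, 26, d), (4, 26, d, 30, y), (4, 26, d, 31, x), (4, 30, y, 23, c), (4, 30, y, 26, d), (4, 30, y, 30, y), (4, 30, y, 31, x), (4, 31, x, 23, c), (4, 31, x, 26, d), (4, 31, x, 30, y), (4, 31, x, 31, x)}
Filtering on F != F2 leaves {(25, 23, b, 5, y), (25, 5, y, 23, b), (4, 23, c, 26, d), (4, 23, c, 30, y), (4, 23, c, 31, x), (4, 26, d, 23, c), (4, 26, d, 30, y), (4, 26, d, 31, x), (4, 30, y, 23, c), (4, 30, y, 26, d), (4, 30, y, 31, x), (4, 31, x, 23, c), (4, 31, x, 26, d), (4, 31, x, 30, y)}.
π[D2, A]: project onto (D2, A) (8 duplicate(s) eliminated) → {(23, 25), (23, 4), (26, 4), (30, 4), (31, 4), (5, 25)}

{(23, 25), (23, 4), (26, 4), (30, 4), (31, 4), (5, 25)}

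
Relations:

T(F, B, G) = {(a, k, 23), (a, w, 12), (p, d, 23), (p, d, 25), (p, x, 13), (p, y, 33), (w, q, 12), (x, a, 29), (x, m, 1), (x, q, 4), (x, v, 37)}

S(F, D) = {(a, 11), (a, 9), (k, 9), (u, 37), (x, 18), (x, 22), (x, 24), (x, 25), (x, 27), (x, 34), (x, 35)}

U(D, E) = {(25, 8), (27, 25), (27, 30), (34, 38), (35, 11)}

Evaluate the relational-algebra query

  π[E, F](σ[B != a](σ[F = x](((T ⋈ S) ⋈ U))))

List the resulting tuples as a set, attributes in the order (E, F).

{(11, x), (25, x), (30, x), (38, x), (8, x)}

T ⋈ S (natural join on F): {(a, k, 23, 11), (a, k, 23, 9), (a, w, 12, 11), (a, w, 12, 9), (x, a, 29, 18), (x, a, 29, 22), (x, a, 29, 24), (x, a, 29, 25), (x, a, 29, 27), (x, a, 29, 34), (x, a, 29, 35), (x, m, 1, 18), (x, m, 1, 22), (x, m, 1, 24), (x, m, 1, 25), (x, m, 1, 27), (x, m, 1, 34), (x, m, 1, 35), (x, q, 4, 18), (x, q, 4, 22), (x, q, 4, 24), (x, q, 4, 25), (x, q, 4, 27), (x, q, 4, 34), (x, q, 4, 35), (x, v, 37, 18), (x, v, 37, 22), (x, v, 37, 24), (x, v, 37, 25), (x, v, 37, 27), (x, v, 37, 34), (x, v, 37, 35)}
(T ⋈ S) ⋈ U (natural join on D): {(x, a, 29, 25, 8), (x, a, 29, 27, 25), (x, a, 29, 27, 30), (x, a, 29, 34, 38), (x, a, 29, 35, 11), (x, m, 1, 25, 8), (x, m, 1, 27, 25), (x, m, 1, 27, 30), (x, m, 1, 34, 38), (x, m, 1, 35, 11), (x, q, 4, 25, 8), (x, q, 4, 27, 25), (x, q, 4, 27, 30), (x, q, 4, 34, 38), (x, q, 4, 35, 11), (x, v, 37, 25, 8), (x, v, 37, 27, 25), (x, v, 37, 27, 30), (x, v, 37, 34, 38), (x, v, 37, 35, 11)}
σ[F = x]: keep tuples satisfying F = x → {(x, a, 29, 25, 8), (x, a, 29, 27, 25), (x, a, 29, 27, 30), (x, a, 29, 34, 38), (x, a, 29, 35, 11), (x, m, 1, 25, 8), (x, m, 1, 27, 25), (x, m, 1, 27, 30), (x, m, 1, 34, 38), (x, m, 1, 35, 11), (x, q, 4, 25, 8), (x, q, 4, 27, 25), (x, q, 4, 27, 30), (x, q, 4, 34, 38), (x, q, 4, 35, 11), (x, v, 37, 25, 8), (x, v, 37, 27, 25), (x, v, 37, 27, 30), (x, v, 37, 34, 38), (x, v, 37, 35, 11)}
σ[B != a]: keep tuples satisfying B != a → {(x, m, 1, 25, 8), (x, m, 1, 27, 25), (x, m, 1, 27, 30), (x, m, 1, 34, 38), (x, m, 1, 35, 11), (x, q, 4, 25, 8), (x, q, 4, 27, 25), (x, q, 4, 27, 30), (x, q, 4, 34, 38), (x, q, 4, 35, 11), (x, v, 37, 25, 8), (x, v, 37, 27, 25), (x, v, 37, 27, 30), (x, v, 37, 34, 38), (x, v, 37, 35, 11)}
π_{E, F} gives {(11, x), (25, x), (30, x), (38, x), (8, x)} (10 duplicate(s) eliminated).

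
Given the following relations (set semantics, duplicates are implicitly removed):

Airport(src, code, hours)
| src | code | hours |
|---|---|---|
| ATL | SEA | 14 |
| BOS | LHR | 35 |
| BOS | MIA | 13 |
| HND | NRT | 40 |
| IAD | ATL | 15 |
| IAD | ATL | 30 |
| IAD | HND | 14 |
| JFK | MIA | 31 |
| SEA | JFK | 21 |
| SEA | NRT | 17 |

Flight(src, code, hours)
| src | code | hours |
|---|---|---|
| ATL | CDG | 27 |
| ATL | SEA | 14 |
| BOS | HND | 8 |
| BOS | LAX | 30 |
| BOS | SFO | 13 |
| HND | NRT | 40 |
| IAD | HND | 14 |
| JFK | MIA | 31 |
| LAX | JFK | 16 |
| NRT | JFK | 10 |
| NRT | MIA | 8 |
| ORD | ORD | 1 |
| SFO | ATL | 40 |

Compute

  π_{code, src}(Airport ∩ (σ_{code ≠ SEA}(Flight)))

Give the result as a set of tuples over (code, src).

Filtering on code ≠ SEA leaves {(ATL, CDG, 27), (BOS, HND, 8), (BOS, LAX, 30), (BOS, SFO, 13), (HND, NRT, 40), (IAD, HND, 14), (JFK, MIA, 31), (LAX, JFK, 16), (NRT, JFK, 10), (NRT, MIA, 8), (ORD, ORD, 1), (SFO, ATL, 40)}.
Taking the intersection: {(HND, NRT, 40), (IAD, HND, 14), (JFK, MIA, 31)}
π_{code, src} gives {(HND, IAD), (MIA, JFK), (NRT, HND)}.

{(HND, IAD), (MIA, JFK), (NRT, HND)}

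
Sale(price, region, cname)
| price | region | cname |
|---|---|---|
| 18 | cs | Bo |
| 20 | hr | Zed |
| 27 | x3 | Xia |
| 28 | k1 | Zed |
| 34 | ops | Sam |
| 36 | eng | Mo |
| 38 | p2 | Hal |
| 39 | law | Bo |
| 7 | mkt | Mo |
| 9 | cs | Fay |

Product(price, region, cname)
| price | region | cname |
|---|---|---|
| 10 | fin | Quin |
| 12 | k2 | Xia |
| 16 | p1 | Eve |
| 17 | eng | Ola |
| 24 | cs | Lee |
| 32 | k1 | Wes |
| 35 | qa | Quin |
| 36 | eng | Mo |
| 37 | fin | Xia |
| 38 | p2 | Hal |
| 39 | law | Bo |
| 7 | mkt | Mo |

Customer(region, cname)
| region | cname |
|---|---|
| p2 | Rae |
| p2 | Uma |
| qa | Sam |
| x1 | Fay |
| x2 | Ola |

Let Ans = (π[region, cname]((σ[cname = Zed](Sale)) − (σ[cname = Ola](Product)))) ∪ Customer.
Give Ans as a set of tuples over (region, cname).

σ[cname = Zed]: keep tuples satisfying cname = Zed → {(20, hr, Zed), (28, k1, Zed)}
σ[cname = Ola]: keep tuples satisfying cname = Ola → {(17, eng, Ola)}
Difference: {(20, hr, Zed), (28, k1, Zed)} with {(17, eng, Ola)} → {(20, hr, Zed), (28, k1, Zed)}
π[region, cname]: project onto (region, cname) → {(hr, Zed), (k1, Zed)}
Union: {(hr, Zed), (k1, Zed)} with {(p2, Rae), (p2, Uma), (qa, Sam), (x1, Fay), (x2, Ola)} → {(hr, Zed), (k1, Zed), (p2, Rae), (p2, Uma), (qa, Sam), (x1, Fay), (x2, Ola)}

{(hr, Zed), (k1, Zed), (p2, Rae), (p2, Uma), (qa, Sam), (x1, Fay), (x2, Ola)}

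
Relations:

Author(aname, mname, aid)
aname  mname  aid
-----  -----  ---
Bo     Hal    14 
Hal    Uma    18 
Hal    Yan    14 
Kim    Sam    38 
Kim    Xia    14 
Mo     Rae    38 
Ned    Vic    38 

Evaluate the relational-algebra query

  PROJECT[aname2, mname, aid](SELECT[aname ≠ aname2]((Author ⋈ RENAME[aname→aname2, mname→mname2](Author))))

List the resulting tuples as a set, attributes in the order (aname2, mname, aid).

ρ[aname→aname2, mname→mname2]: schema becomes (aname2, mname2, aid); tuples unchanged.
Joining Author and RENAME[aname→aname2, mname→mname2](Author) on aid yields {(Bo, Hal, 14, Bo, Hal), (Bo, Hal, 14, Hal, Yan), (Bo, Hal, 14, Kim, Xia), (Hal, Uma, 18, Hal, Uma), (Hal, Yan, 14, Bo, Hal), (Hal, Yan, 14, Hal, Yan), (Hal, Yan, 14, Kim, Xia), (Kim, Sam, 38, Kim, Sam), (Kim, Sam, 38, Mo, Rae), (Kim, Sam, 38, Ned, Vic), (Kim, Xia, 14, Bo, Hal), (Kim, Xia, 14, Hal, Yan), (Kim, Xia, 14, Kim, Xia), (Mo, Rae, 38, Kim, Sam), (Mo, Rae, 38, Mo, Rae), (Mo, Rae, 38, Ned, Vic), (Ned, Vic, 38, Kim, Sam), (Ned, Vic, 38, Mo, Rae), (Ned, Vic, 38, Ned, Vic)}.
Selection aname ≠ aname2: {(Bo, Hal, 14, Hal, Yan), (Bo, Hal, 14, Kim, Xia), (Hal, Yan, 14, Bo, Hal), (Hal, Yan, 14, Kim, Xia), (Kim, Sam, 38, Mo, Rae), (Kim, Sam, 38, Ned, Vic), (Kim, Xia, 14, Bo, Hal), (Kim, Xia, 14, Hal, Yan), (Mo, Rae, 38, Kim, Sam), (Mo, Rae, 38, Ned, Vic), (Ned, Vic, 38, Kim, Sam), (Ned, Vic, 38, Mo, Rae)}
Keep only column(s) aname2, mname, aid: {(Bo, Xia, 14), (Bo, Yan, 14), (Hal, Hal, 14), (Hal, Xia, 14), (Kim, Hal, 14), (Kim, Rae, 38), (Kim, Vic, 38), (Kim, Yan, 14), (Mo, Sam, 38), (Mo, Vic, 38), (Ned, Rae, 38), (Ned, Sam, 38)}

{(Bo, Xia, 14), (Bo, Yan, 14), (Hal, Hal, 14), (Hal, Xia, 14), (Kim, Hal, 14), (Kim, Rae, 38), (Kim, Vic, 38), (Kim, Yan, 14), (Mo, Sam, 38), (Mo, Vic, 38), (Ned, Rae, 38), (Ned, Sam, 38)}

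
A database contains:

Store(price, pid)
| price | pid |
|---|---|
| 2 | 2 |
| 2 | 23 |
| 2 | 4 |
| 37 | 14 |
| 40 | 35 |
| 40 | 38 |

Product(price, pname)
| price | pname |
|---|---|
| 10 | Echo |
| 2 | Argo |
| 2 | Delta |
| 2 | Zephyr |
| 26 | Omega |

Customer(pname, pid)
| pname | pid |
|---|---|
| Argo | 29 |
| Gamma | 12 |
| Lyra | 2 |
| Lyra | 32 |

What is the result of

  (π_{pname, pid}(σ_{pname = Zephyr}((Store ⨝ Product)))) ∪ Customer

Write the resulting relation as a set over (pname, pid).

Joining Store and Product on price yields {(2, 2, Argo), (2, 2, Delta), (2, 2, Zephyr), (2, 23, Argo), (2, 23, Delta), (2, 23, Zephyr), (2, 4, Argo), (2, 4, Delta), (2, 4, Zephyr)}.
σ[pname = Zephyr]: keep tuples satisfying pname = Zephyr → {(2, 2, Zephyr), (2, 23, Zephyr), (2, 4, Zephyr)}
π_{pname, pid} gives {(Zephyr, 2), (Zephyr, 23), (Zephyr, 4)}.
Taking the union: {(Argo, 29), (Gamma, 12), (Lyra, 2), (Lyra, 32), (Zephyr, 2), (Zephyr, 23), (Zephyr, 4)}

{(Argo, 29), (Gamma, 12), (Lyra, 2), (Lyra, 32), (Zephyr, 2), (Zephyr, 23), (Zephyr, 4)}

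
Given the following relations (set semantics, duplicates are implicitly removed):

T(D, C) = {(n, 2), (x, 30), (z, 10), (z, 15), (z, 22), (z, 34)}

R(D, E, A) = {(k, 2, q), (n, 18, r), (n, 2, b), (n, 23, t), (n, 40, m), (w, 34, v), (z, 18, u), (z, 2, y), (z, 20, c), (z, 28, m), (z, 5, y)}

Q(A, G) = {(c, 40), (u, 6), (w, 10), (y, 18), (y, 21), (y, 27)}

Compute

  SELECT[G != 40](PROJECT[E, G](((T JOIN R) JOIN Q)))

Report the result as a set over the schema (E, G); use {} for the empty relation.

T ⋈ R (natural join on D): {(n, 2, 18, r), (n, 2, 2, b), (n, 2, 23, t), (n, 2, 40, m), (z, 10, 18, u), (z, 10, 2, y), (z, 10, 20, c), (z, 10, 28, m), (z, 10, 5, y), (z, 15, 18, u), (z, 15, 2, y), (z, 15, 20, c), (z, 15, 28, m), (z, 15, 5, y), (z, 22, 18, u), (z, 22, 2, y), (z, 22, 20, c), (z, 22, 28, m), (z, 22, 5, y), (z, 34, 18, u), (z, 34, 2, y), (z, 34, 20, c), (z, 34, 28, m), (z, 34, 5, y)}
(T JOIN R) ⋈ Q (natural join on A): {(z, 10, 18, u, 6), (z, 10, 2, y, 18), (z, 10, 2, y, 21), (z, 10, 2, y, 27), (z, 10, 20, c, 40), (z, 10, 5, y, 18), (z, 10, 5, y, 21), (z, 10, 5, y, 27), (z, 15, 18, u, 6), (z, 15, 2, y, 18), (z, 15, 2, y, 21), (z, 15, 2, y, 27), (z, 15, 20, c, 40), (z, 15, 5, y, 18), (z, 15, 5, y, 21), (z, 15, 5, y, 27), (z, 22, 18, u, 6), (z, 22, 2, y, 18), (z, 22, 2, y, 21), (z, 22, 2, y, 27), (z, 22, 20, c, 40), (z, 22, 5, y, 18), (z, 22, 5, y, 21), (z, 22, 5, y, 27), (z, 34, 18, u, 6), (z, 34, 2, y, 18), (z, 34, 2, y, 21), (z, 34, 2, y, 27), (z, 34, 20, c, 40), (z, 34, 5, y, 18), (z, 34, 5, y, 21), (z, 34, 5, y, 27)}
π[E, G]: project onto (E, G) (24 duplicate(s) eliminated) → {(18, 6), (2, 18), (2, 21), (2, 27), (20, 40), (5, 18), (5, 21), (5, 27)}
Selection G != 40: {(18, 6), (2, 18), (2, 21), (2, 27), (5, 18), (5, 21), (5, 27)}

{(18, 6), (2, 18), (2, 21), (2, 27), (5, 18), (5, 21), (5, 27)}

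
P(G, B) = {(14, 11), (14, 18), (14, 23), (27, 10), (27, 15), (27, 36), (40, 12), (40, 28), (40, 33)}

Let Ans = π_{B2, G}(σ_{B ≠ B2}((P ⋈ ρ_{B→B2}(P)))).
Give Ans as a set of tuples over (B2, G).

{(10, 27), (11, 14), (12, 40), (15, 27), (18, 14), (23, 14), (28, 40), (33, 40), (36, 27)}

ρ[B→B2]: schema becomes (G, B2); tuples unchanged.
Natural join on G: {(14, 11, 11), (14, 11, 18), (14, 11, 23), (14, 18, 11), (14, 18, 18), (14, 18, 23), (14, 23, 11), (14, 23, 18), (14, 23, 23), (27, 10, 10), (27, 10, 15), (27, 10, 36), (27, 15, 10), (27, 15, 15), (27, 15, 36), (27, 36, 10), (27, 36, 15), (27, 36, 36), (40, 12, 12), (40, 12, 28), (40, 12, 33), (40, 28, 12), (40, 28, 28), (40, 28, 33), (40, 33, 12), (40, 33, 28), (40, 33, 33)}
σ[B ≠ B2]: keep tuples satisfying B ≠ B2 → {(14, 11, 18), (14, 11, 23), (14, 18, 11), (14, 18, 23), (14, 23, 11), (14, 23, 18), (27, 10, 15), (27, 10, 36), (27, 15, 10), (27, 15, 36), (27, 36, 10), (27, 36, 15), (40, 12, 28), (40, 12, 33), (40, 28, 12), (40, 28, 33), (40, 33, 12), (40, 33, 28)}
Projecting to B2, G (9 duplicate(s) eliminated): {(10, 27), (11, 14), (12, 40), (15, 27), (18, 14), (23, 14), (28, 40), (33, 40), (36, 27)}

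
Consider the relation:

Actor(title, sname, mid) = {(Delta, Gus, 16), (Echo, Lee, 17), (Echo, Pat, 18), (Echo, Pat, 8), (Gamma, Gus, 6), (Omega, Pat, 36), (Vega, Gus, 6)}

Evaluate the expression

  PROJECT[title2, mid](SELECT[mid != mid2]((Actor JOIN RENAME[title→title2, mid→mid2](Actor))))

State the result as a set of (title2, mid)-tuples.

ρ[title→title2, mid→mid2]: schema becomes (title2, sname, mid2); tuples unchanged.
Natural join on sname: {(Delta, Gus, 16, Delta, 16), (Delta, Gus, 16, Gamma, 6), (Delta, Gus, 16, Vega, 6), (Echo, Lee, 17, Echo, 17), (Echo, Pat, 18, Echo, 18), (Echo, Pat, 18, Echo, 8), (Echo, Pat, 18, Omega, 36), (Echo, Pat, 8, Echo, 18), (Echo, Pat, 8, Echo, 8), (Echo, Pat, 8, Omega, 36), (Gamma, Gus, 6, Delta, 16), (Gamma, Gus, 6, Gamma, 6), (Gamma, Gus, 6, Vega, 6), (Omega, Pat, 36, Echo, 18), (Omega, Pat, 36, Echo, 8), (Omega, Pat, 36, Omega, 36), (Vega, Gus, 6, Delta, 16), (Vega, Gus, 6, Gamma, 6), (Vega, Gus, 6, Vega, 6)}
Filtering on mid != mid2 leaves {(Delta, Gus, 16, Gamma, 6), (Delta, Gus, 16, Vega, 6), (Echo, Pat, 18, Echo, 8), (Echo, Pat, 18, Omega, 36), (Echo, Pat, 8, Echo, 18), (Echo, Pat, 8, Omega, 36), (Gamma, Gus, 6, Delta, 16), (Omega, Pat, 36, Echo, 18), (Omega, Pat, 36, Echo, 8), (Vega, Gus, 6, Delta, 16)}.
π[title2, mid]: project onto (title2, mid) (2 duplicate(s) eliminated) → {(Delta, 6), (Echo, 18), (Echo, 36), (Echo, 8), (Gamma, 16), (Omega, 18), (Omega, 8), (Vega, 16)}

{(Delta, 6), (Echo, 18), (Echo, 36), (Echo, 8), (Gamma, 16), (Omega, 18), (Omega, 8), (Vega, 16)}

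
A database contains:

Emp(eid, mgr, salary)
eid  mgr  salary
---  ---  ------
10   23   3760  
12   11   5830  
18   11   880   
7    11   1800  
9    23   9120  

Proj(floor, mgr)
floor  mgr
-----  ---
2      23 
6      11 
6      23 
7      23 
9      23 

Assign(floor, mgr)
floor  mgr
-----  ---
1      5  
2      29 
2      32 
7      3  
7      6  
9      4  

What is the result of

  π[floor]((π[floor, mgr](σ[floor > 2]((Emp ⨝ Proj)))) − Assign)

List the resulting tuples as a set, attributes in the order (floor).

Joining Emp and Proj on mgr yields {(10, 23, 3760, 2), (10, 23, 3760, 6), (10, 23, 3760, 7), (10, 23, 3760, 9), (12, 11, 5830, 6), (18, 11, 880, 6), (7, 11, 1800, 6), (9, 23, 9120, 2), (9, 23, 9120, 6), (9, 23, 9120, 7), (9, 23, 9120, 9)}.
σ[floor > 2]: keep tuples satisfying floor > 2 → {(10, 23, 3760, 6), (10, 23, 3760, 7), (10, 23, 3760, 9), (12, 11, 5830, 6), (18, 11, 880, 6), (7, 11, 1800, 6), (9, 23, 9120, 6), (9, 23, 9120, 7), (9, 23, 9120, 9)}
Projecting to floor, mgr (5 duplicate(s) eliminated): {(6, 11), (6, 23), (7, 23), (9, 23)}
Taking the difference: {(6, 11), (6, 23), (7, 23), (9, 23)}
Projecting to floor (1 duplicate(s) eliminated): {6, 7, 9}

{6, 7, 9}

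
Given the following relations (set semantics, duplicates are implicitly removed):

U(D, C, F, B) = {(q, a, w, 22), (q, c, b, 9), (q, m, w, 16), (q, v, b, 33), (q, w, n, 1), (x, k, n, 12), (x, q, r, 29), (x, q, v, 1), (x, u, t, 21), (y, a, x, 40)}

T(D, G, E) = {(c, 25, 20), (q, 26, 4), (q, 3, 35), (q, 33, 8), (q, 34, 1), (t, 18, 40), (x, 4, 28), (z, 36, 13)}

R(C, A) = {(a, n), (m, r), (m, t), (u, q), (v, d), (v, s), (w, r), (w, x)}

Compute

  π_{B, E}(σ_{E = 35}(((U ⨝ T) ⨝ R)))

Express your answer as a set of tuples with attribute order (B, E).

{(1, 35), (16, 35), (22, 35), (33, 35)}

Joining U and T on D yields {(q, a, w, 22, 26, 4), (q, a, w, 22, 3, 35), (q, a, w, 22, 33, 8), (q, a, w, 22, 34, 1), (q, c, b, 9, 26, 4), (q, c, b, 9, 3, 35), (q, c, b, 9, 33, 8), (q, c, b, 9, 34, 1), (q, m, w, 16, 26, 4), (q, m, w, 16, 3, 35), (q, m, w, 16, 33, 8), (q, m, w, 16, 34, 1), (q, v, b, 33, 26, 4), (q, v, b, 33, 3, 35), (q, v, b, 33, 33, 8), (q, v, b, 33, 34, 1), (q, w, n, 1, 26, 4), (q, w, n, 1, 3, 35), (q, w, n, 1, 33, 8), (q, w, n, 1, 34, 1), (x, k, n, 12, 4, 28), (x, q, r, 29, 4, 28), (x, q, v, 1, 4, 28), (x, u, t, 21, 4, 28)}.
Joining (U ⨝ T) and R on C yields {(q, a, w, 22, 26, 4, n), (q, a, w, 22, 3, 35, n), (q, a, w, 22, 33, 8, n), (q, a, w, 22, 34, 1, n), (q, m, w, 16, 26, 4, r), (q, m, w, 16, 26, 4, t), (q, m, w, 16, 3, 35, r), (q, m, w, 16, 3, 35, t), (q, m, w, 16, 33, 8, r), (q, m, w, 16, 33, 8, t), (q, m, w, 16, 34, 1, r), (q, m, w, 16, 34, 1, t), (q, v, b, 33, 26, 4, d), (q, v, b, 33, 26, 4, s), (q, v, b, 33, 3, 35, d), (q, v, b, 33, 3, 35, s), (q, v, b, 33, 33, 8, d), (q, v, b, 33, 33, 8, s), (q, v, b, 33, 34, 1, d), (q, v, b, 33, 34, 1, s), (q, w, n, 1, 26, 4, r), (q, w, n, 1, 26, 4, x), (q, w, n, 1, 3, 35, r), (q, w, n, 1, 3, 35, x), (q, w, n, 1, 33, 8, r), (q, w, n, 1, 33, 8, x), (q, w, n, 1, 34, 1, r), (q, w, n, 1, 34, 1, x), (x, u, t, 21, 4, 28, q)}.
Apply σ_{E = 35}; surviving tuples: {(q, a, w, 22, 3, 35, n), (q, m, w, 16, 3, 35, r), (q, m, w, 16, 3, 35, t), (q, v, b, 33, 3, 35, d), (q, v, b, 33, 3, 35, s), (q, w, n, 1, 3, 35, r), (q, w, n, 1, 3, 35, x)}
Keep only column(s) B, E (3 duplicate(s) eliminated): {(1, 35), (16, 35), (22, 35), (33, 35)}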